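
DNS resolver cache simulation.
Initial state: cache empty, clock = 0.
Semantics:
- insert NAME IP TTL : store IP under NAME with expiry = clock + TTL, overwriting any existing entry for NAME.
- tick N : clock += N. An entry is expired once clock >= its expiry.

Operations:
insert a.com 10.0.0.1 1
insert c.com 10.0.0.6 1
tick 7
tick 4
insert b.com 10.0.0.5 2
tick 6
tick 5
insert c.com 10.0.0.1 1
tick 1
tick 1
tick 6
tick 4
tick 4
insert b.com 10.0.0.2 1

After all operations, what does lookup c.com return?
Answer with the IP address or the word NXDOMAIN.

Answer: NXDOMAIN

Derivation:
Op 1: insert a.com -> 10.0.0.1 (expiry=0+1=1). clock=0
Op 2: insert c.com -> 10.0.0.6 (expiry=0+1=1). clock=0
Op 3: tick 7 -> clock=7. purged={a.com,c.com}
Op 4: tick 4 -> clock=11.
Op 5: insert b.com -> 10.0.0.5 (expiry=11+2=13). clock=11
Op 6: tick 6 -> clock=17. purged={b.com}
Op 7: tick 5 -> clock=22.
Op 8: insert c.com -> 10.0.0.1 (expiry=22+1=23). clock=22
Op 9: tick 1 -> clock=23. purged={c.com}
Op 10: tick 1 -> clock=24.
Op 11: tick 6 -> clock=30.
Op 12: tick 4 -> clock=34.
Op 13: tick 4 -> clock=38.
Op 14: insert b.com -> 10.0.0.2 (expiry=38+1=39). clock=38
lookup c.com: not in cache (expired or never inserted)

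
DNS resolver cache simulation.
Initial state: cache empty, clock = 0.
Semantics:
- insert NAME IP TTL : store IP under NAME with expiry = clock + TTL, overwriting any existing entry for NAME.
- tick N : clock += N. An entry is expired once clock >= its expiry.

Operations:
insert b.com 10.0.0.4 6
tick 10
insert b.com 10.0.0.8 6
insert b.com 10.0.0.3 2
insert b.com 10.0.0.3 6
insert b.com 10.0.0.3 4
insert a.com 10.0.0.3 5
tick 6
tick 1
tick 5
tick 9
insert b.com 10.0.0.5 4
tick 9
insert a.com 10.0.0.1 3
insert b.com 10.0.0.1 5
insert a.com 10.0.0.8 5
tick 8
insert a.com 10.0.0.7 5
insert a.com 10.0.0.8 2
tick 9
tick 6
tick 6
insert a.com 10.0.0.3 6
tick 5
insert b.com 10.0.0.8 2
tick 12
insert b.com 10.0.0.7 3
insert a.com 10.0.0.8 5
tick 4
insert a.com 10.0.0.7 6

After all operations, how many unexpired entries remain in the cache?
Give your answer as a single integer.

Op 1: insert b.com -> 10.0.0.4 (expiry=0+6=6). clock=0
Op 2: tick 10 -> clock=10. purged={b.com}
Op 3: insert b.com -> 10.0.0.8 (expiry=10+6=16). clock=10
Op 4: insert b.com -> 10.0.0.3 (expiry=10+2=12). clock=10
Op 5: insert b.com -> 10.0.0.3 (expiry=10+6=16). clock=10
Op 6: insert b.com -> 10.0.0.3 (expiry=10+4=14). clock=10
Op 7: insert a.com -> 10.0.0.3 (expiry=10+5=15). clock=10
Op 8: tick 6 -> clock=16. purged={a.com,b.com}
Op 9: tick 1 -> clock=17.
Op 10: tick 5 -> clock=22.
Op 11: tick 9 -> clock=31.
Op 12: insert b.com -> 10.0.0.5 (expiry=31+4=35). clock=31
Op 13: tick 9 -> clock=40. purged={b.com}
Op 14: insert a.com -> 10.0.0.1 (expiry=40+3=43). clock=40
Op 15: insert b.com -> 10.0.0.1 (expiry=40+5=45). clock=40
Op 16: insert a.com -> 10.0.0.8 (expiry=40+5=45). clock=40
Op 17: tick 8 -> clock=48. purged={a.com,b.com}
Op 18: insert a.com -> 10.0.0.7 (expiry=48+5=53). clock=48
Op 19: insert a.com -> 10.0.0.8 (expiry=48+2=50). clock=48
Op 20: tick 9 -> clock=57. purged={a.com}
Op 21: tick 6 -> clock=63.
Op 22: tick 6 -> clock=69.
Op 23: insert a.com -> 10.0.0.3 (expiry=69+6=75). clock=69
Op 24: tick 5 -> clock=74.
Op 25: insert b.com -> 10.0.0.8 (expiry=74+2=76). clock=74
Op 26: tick 12 -> clock=86. purged={a.com,b.com}
Op 27: insert b.com -> 10.0.0.7 (expiry=86+3=89). clock=86
Op 28: insert a.com -> 10.0.0.8 (expiry=86+5=91). clock=86
Op 29: tick 4 -> clock=90. purged={b.com}
Op 30: insert a.com -> 10.0.0.7 (expiry=90+6=96). clock=90
Final cache (unexpired): {a.com} -> size=1

Answer: 1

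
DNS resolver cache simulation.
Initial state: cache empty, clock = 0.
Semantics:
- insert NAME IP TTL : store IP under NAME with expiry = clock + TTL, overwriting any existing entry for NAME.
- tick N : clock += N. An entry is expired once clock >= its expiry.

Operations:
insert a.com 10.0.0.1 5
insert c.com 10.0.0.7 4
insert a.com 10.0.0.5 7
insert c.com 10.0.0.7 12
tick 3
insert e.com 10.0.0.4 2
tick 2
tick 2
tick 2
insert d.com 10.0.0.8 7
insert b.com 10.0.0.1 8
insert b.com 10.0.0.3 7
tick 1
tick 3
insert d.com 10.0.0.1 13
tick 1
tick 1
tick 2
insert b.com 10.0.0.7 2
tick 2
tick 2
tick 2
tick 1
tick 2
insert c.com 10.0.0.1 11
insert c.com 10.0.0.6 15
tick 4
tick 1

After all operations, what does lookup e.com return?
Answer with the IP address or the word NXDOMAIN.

Answer: NXDOMAIN

Derivation:
Op 1: insert a.com -> 10.0.0.1 (expiry=0+5=5). clock=0
Op 2: insert c.com -> 10.0.0.7 (expiry=0+4=4). clock=0
Op 3: insert a.com -> 10.0.0.5 (expiry=0+7=7). clock=0
Op 4: insert c.com -> 10.0.0.7 (expiry=0+12=12). clock=0
Op 5: tick 3 -> clock=3.
Op 6: insert e.com -> 10.0.0.4 (expiry=3+2=5). clock=3
Op 7: tick 2 -> clock=5. purged={e.com}
Op 8: tick 2 -> clock=7. purged={a.com}
Op 9: tick 2 -> clock=9.
Op 10: insert d.com -> 10.0.0.8 (expiry=9+7=16). clock=9
Op 11: insert b.com -> 10.0.0.1 (expiry=9+8=17). clock=9
Op 12: insert b.com -> 10.0.0.3 (expiry=9+7=16). clock=9
Op 13: tick 1 -> clock=10.
Op 14: tick 3 -> clock=13. purged={c.com}
Op 15: insert d.com -> 10.0.0.1 (expiry=13+13=26). clock=13
Op 16: tick 1 -> clock=14.
Op 17: tick 1 -> clock=15.
Op 18: tick 2 -> clock=17. purged={b.com}
Op 19: insert b.com -> 10.0.0.7 (expiry=17+2=19). clock=17
Op 20: tick 2 -> clock=19. purged={b.com}
Op 21: tick 2 -> clock=21.
Op 22: tick 2 -> clock=23.
Op 23: tick 1 -> clock=24.
Op 24: tick 2 -> clock=26. purged={d.com}
Op 25: insert c.com -> 10.0.0.1 (expiry=26+11=37). clock=26
Op 26: insert c.com -> 10.0.0.6 (expiry=26+15=41). clock=26
Op 27: tick 4 -> clock=30.
Op 28: tick 1 -> clock=31.
lookup e.com: not in cache (expired or never inserted)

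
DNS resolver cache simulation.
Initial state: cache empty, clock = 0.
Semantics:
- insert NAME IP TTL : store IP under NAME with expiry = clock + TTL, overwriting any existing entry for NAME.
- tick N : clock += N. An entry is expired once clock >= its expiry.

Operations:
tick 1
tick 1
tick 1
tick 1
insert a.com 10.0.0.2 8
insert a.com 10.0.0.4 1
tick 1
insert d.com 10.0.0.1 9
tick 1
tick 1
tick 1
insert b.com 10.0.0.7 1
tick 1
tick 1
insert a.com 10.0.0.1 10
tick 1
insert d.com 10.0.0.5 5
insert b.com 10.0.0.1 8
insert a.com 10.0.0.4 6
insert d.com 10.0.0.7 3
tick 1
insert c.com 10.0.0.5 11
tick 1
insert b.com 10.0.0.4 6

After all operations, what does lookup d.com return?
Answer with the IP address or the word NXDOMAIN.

Op 1: tick 1 -> clock=1.
Op 2: tick 1 -> clock=2.
Op 3: tick 1 -> clock=3.
Op 4: tick 1 -> clock=4.
Op 5: insert a.com -> 10.0.0.2 (expiry=4+8=12). clock=4
Op 6: insert a.com -> 10.0.0.4 (expiry=4+1=5). clock=4
Op 7: tick 1 -> clock=5. purged={a.com}
Op 8: insert d.com -> 10.0.0.1 (expiry=5+9=14). clock=5
Op 9: tick 1 -> clock=6.
Op 10: tick 1 -> clock=7.
Op 11: tick 1 -> clock=8.
Op 12: insert b.com -> 10.0.0.7 (expiry=8+1=9). clock=8
Op 13: tick 1 -> clock=9. purged={b.com}
Op 14: tick 1 -> clock=10.
Op 15: insert a.com -> 10.0.0.1 (expiry=10+10=20). clock=10
Op 16: tick 1 -> clock=11.
Op 17: insert d.com -> 10.0.0.5 (expiry=11+5=16). clock=11
Op 18: insert b.com -> 10.0.0.1 (expiry=11+8=19). clock=11
Op 19: insert a.com -> 10.0.0.4 (expiry=11+6=17). clock=11
Op 20: insert d.com -> 10.0.0.7 (expiry=11+3=14). clock=11
Op 21: tick 1 -> clock=12.
Op 22: insert c.com -> 10.0.0.5 (expiry=12+11=23). clock=12
Op 23: tick 1 -> clock=13.
Op 24: insert b.com -> 10.0.0.4 (expiry=13+6=19). clock=13
lookup d.com: present, ip=10.0.0.7 expiry=14 > clock=13

Answer: 10.0.0.7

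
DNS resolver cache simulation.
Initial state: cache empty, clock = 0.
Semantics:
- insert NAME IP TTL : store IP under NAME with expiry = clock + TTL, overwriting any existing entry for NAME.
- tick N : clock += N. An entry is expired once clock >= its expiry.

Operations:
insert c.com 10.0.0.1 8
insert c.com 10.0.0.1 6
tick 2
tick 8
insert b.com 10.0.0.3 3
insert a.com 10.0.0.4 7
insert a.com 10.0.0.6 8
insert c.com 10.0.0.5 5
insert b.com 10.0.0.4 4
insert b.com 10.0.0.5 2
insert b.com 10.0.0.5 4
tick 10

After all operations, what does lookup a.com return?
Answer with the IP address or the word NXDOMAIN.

Op 1: insert c.com -> 10.0.0.1 (expiry=0+8=8). clock=0
Op 2: insert c.com -> 10.0.0.1 (expiry=0+6=6). clock=0
Op 3: tick 2 -> clock=2.
Op 4: tick 8 -> clock=10. purged={c.com}
Op 5: insert b.com -> 10.0.0.3 (expiry=10+3=13). clock=10
Op 6: insert a.com -> 10.0.0.4 (expiry=10+7=17). clock=10
Op 7: insert a.com -> 10.0.0.6 (expiry=10+8=18). clock=10
Op 8: insert c.com -> 10.0.0.5 (expiry=10+5=15). clock=10
Op 9: insert b.com -> 10.0.0.4 (expiry=10+4=14). clock=10
Op 10: insert b.com -> 10.0.0.5 (expiry=10+2=12). clock=10
Op 11: insert b.com -> 10.0.0.5 (expiry=10+4=14). clock=10
Op 12: tick 10 -> clock=20. purged={a.com,b.com,c.com}
lookup a.com: not in cache (expired or never inserted)

Answer: NXDOMAIN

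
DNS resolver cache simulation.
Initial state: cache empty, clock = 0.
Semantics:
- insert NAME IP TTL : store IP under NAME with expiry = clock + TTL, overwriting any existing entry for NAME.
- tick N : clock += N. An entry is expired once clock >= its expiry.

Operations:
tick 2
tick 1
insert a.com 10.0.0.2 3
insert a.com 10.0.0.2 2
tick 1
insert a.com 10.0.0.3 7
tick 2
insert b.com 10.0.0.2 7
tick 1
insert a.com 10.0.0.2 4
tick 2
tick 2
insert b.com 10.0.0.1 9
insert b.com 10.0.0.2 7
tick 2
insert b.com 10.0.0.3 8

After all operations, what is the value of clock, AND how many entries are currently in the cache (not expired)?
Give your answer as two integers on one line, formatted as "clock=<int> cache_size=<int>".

Op 1: tick 2 -> clock=2.
Op 2: tick 1 -> clock=3.
Op 3: insert a.com -> 10.0.0.2 (expiry=3+3=6). clock=3
Op 4: insert a.com -> 10.0.0.2 (expiry=3+2=5). clock=3
Op 5: tick 1 -> clock=4.
Op 6: insert a.com -> 10.0.0.3 (expiry=4+7=11). clock=4
Op 7: tick 2 -> clock=6.
Op 8: insert b.com -> 10.0.0.2 (expiry=6+7=13). clock=6
Op 9: tick 1 -> clock=7.
Op 10: insert a.com -> 10.0.0.2 (expiry=7+4=11). clock=7
Op 11: tick 2 -> clock=9.
Op 12: tick 2 -> clock=11. purged={a.com}
Op 13: insert b.com -> 10.0.0.1 (expiry=11+9=20). clock=11
Op 14: insert b.com -> 10.0.0.2 (expiry=11+7=18). clock=11
Op 15: tick 2 -> clock=13.
Op 16: insert b.com -> 10.0.0.3 (expiry=13+8=21). clock=13
Final clock = 13
Final cache (unexpired): {b.com} -> size=1

Answer: clock=13 cache_size=1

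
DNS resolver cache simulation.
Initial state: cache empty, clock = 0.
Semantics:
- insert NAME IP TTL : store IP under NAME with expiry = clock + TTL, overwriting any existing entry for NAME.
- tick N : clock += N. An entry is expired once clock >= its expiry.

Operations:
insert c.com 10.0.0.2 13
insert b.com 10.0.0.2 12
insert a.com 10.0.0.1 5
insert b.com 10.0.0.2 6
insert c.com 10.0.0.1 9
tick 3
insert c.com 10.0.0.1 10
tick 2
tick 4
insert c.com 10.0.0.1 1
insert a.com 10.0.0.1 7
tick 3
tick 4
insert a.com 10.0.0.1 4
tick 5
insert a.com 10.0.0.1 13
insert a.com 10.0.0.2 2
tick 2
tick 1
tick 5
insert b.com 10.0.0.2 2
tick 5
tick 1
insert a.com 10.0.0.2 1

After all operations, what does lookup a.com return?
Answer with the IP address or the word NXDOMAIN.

Op 1: insert c.com -> 10.0.0.2 (expiry=0+13=13). clock=0
Op 2: insert b.com -> 10.0.0.2 (expiry=0+12=12). clock=0
Op 3: insert a.com -> 10.0.0.1 (expiry=0+5=5). clock=0
Op 4: insert b.com -> 10.0.0.2 (expiry=0+6=6). clock=0
Op 5: insert c.com -> 10.0.0.1 (expiry=0+9=9). clock=0
Op 6: tick 3 -> clock=3.
Op 7: insert c.com -> 10.0.0.1 (expiry=3+10=13). clock=3
Op 8: tick 2 -> clock=5. purged={a.com}
Op 9: tick 4 -> clock=9. purged={b.com}
Op 10: insert c.com -> 10.0.0.1 (expiry=9+1=10). clock=9
Op 11: insert a.com -> 10.0.0.1 (expiry=9+7=16). clock=9
Op 12: tick 3 -> clock=12. purged={c.com}
Op 13: tick 4 -> clock=16. purged={a.com}
Op 14: insert a.com -> 10.0.0.1 (expiry=16+4=20). clock=16
Op 15: tick 5 -> clock=21. purged={a.com}
Op 16: insert a.com -> 10.0.0.1 (expiry=21+13=34). clock=21
Op 17: insert a.com -> 10.0.0.2 (expiry=21+2=23). clock=21
Op 18: tick 2 -> clock=23. purged={a.com}
Op 19: tick 1 -> clock=24.
Op 20: tick 5 -> clock=29.
Op 21: insert b.com -> 10.0.0.2 (expiry=29+2=31). clock=29
Op 22: tick 5 -> clock=34. purged={b.com}
Op 23: tick 1 -> clock=35.
Op 24: insert a.com -> 10.0.0.2 (expiry=35+1=36). clock=35
lookup a.com: present, ip=10.0.0.2 expiry=36 > clock=35

Answer: 10.0.0.2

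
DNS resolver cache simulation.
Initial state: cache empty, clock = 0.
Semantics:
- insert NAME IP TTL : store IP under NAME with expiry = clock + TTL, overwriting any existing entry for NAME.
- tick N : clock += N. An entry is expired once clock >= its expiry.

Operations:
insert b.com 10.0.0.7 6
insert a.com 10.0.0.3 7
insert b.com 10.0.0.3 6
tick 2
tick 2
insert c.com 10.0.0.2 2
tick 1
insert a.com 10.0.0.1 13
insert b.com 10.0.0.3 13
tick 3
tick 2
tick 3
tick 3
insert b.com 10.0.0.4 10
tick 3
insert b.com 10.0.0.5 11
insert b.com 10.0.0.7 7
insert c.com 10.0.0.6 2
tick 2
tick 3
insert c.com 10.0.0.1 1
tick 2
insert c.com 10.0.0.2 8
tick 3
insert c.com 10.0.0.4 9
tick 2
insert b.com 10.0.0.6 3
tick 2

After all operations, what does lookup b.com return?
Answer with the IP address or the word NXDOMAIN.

Answer: 10.0.0.6

Derivation:
Op 1: insert b.com -> 10.0.0.7 (expiry=0+6=6). clock=0
Op 2: insert a.com -> 10.0.0.3 (expiry=0+7=7). clock=0
Op 3: insert b.com -> 10.0.0.3 (expiry=0+6=6). clock=0
Op 4: tick 2 -> clock=2.
Op 5: tick 2 -> clock=4.
Op 6: insert c.com -> 10.0.0.2 (expiry=4+2=6). clock=4
Op 7: tick 1 -> clock=5.
Op 8: insert a.com -> 10.0.0.1 (expiry=5+13=18). clock=5
Op 9: insert b.com -> 10.0.0.3 (expiry=5+13=18). clock=5
Op 10: tick 3 -> clock=8. purged={c.com}
Op 11: tick 2 -> clock=10.
Op 12: tick 3 -> clock=13.
Op 13: tick 3 -> clock=16.
Op 14: insert b.com -> 10.0.0.4 (expiry=16+10=26). clock=16
Op 15: tick 3 -> clock=19. purged={a.com}
Op 16: insert b.com -> 10.0.0.5 (expiry=19+11=30). clock=19
Op 17: insert b.com -> 10.0.0.7 (expiry=19+7=26). clock=19
Op 18: insert c.com -> 10.0.0.6 (expiry=19+2=21). clock=19
Op 19: tick 2 -> clock=21. purged={c.com}
Op 20: tick 3 -> clock=24.
Op 21: insert c.com -> 10.0.0.1 (expiry=24+1=25). clock=24
Op 22: tick 2 -> clock=26. purged={b.com,c.com}
Op 23: insert c.com -> 10.0.0.2 (expiry=26+8=34). clock=26
Op 24: tick 3 -> clock=29.
Op 25: insert c.com -> 10.0.0.4 (expiry=29+9=38). clock=29
Op 26: tick 2 -> clock=31.
Op 27: insert b.com -> 10.0.0.6 (expiry=31+3=34). clock=31
Op 28: tick 2 -> clock=33.
lookup b.com: present, ip=10.0.0.6 expiry=34 > clock=33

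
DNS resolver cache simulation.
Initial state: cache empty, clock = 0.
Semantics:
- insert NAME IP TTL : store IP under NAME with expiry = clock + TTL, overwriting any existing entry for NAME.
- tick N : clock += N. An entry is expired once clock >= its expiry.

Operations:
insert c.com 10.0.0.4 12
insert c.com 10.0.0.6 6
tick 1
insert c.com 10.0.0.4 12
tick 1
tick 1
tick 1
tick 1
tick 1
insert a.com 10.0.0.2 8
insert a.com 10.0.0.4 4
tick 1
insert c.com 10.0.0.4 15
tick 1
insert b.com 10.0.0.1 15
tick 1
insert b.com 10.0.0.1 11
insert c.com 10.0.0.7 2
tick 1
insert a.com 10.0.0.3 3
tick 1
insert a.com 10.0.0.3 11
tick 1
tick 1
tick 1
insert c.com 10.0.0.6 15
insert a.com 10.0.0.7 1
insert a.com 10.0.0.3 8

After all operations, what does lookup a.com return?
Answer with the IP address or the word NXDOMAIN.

Answer: 10.0.0.3

Derivation:
Op 1: insert c.com -> 10.0.0.4 (expiry=0+12=12). clock=0
Op 2: insert c.com -> 10.0.0.6 (expiry=0+6=6). clock=0
Op 3: tick 1 -> clock=1.
Op 4: insert c.com -> 10.0.0.4 (expiry=1+12=13). clock=1
Op 5: tick 1 -> clock=2.
Op 6: tick 1 -> clock=3.
Op 7: tick 1 -> clock=4.
Op 8: tick 1 -> clock=5.
Op 9: tick 1 -> clock=6.
Op 10: insert a.com -> 10.0.0.2 (expiry=6+8=14). clock=6
Op 11: insert a.com -> 10.0.0.4 (expiry=6+4=10). clock=6
Op 12: tick 1 -> clock=7.
Op 13: insert c.com -> 10.0.0.4 (expiry=7+15=22). clock=7
Op 14: tick 1 -> clock=8.
Op 15: insert b.com -> 10.0.0.1 (expiry=8+15=23). clock=8
Op 16: tick 1 -> clock=9.
Op 17: insert b.com -> 10.0.0.1 (expiry=9+11=20). clock=9
Op 18: insert c.com -> 10.0.0.7 (expiry=9+2=11). clock=9
Op 19: tick 1 -> clock=10. purged={a.com}
Op 20: insert a.com -> 10.0.0.3 (expiry=10+3=13). clock=10
Op 21: tick 1 -> clock=11. purged={c.com}
Op 22: insert a.com -> 10.0.0.3 (expiry=11+11=22). clock=11
Op 23: tick 1 -> clock=12.
Op 24: tick 1 -> clock=13.
Op 25: tick 1 -> clock=14.
Op 26: insert c.com -> 10.0.0.6 (expiry=14+15=29). clock=14
Op 27: insert a.com -> 10.0.0.7 (expiry=14+1=15). clock=14
Op 28: insert a.com -> 10.0.0.3 (expiry=14+8=22). clock=14
lookup a.com: present, ip=10.0.0.3 expiry=22 > clock=14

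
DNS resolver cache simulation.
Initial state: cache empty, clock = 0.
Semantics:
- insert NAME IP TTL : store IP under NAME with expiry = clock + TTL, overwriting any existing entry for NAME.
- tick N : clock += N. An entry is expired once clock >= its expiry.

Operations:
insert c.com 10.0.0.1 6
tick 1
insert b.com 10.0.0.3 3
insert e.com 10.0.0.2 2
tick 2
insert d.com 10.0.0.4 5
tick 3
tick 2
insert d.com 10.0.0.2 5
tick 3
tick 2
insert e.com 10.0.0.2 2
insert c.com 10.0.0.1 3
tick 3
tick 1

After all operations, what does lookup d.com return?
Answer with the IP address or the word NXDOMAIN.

Answer: NXDOMAIN

Derivation:
Op 1: insert c.com -> 10.0.0.1 (expiry=0+6=6). clock=0
Op 2: tick 1 -> clock=1.
Op 3: insert b.com -> 10.0.0.3 (expiry=1+3=4). clock=1
Op 4: insert e.com -> 10.0.0.2 (expiry=1+2=3). clock=1
Op 5: tick 2 -> clock=3. purged={e.com}
Op 6: insert d.com -> 10.0.0.4 (expiry=3+5=8). clock=3
Op 7: tick 3 -> clock=6. purged={b.com,c.com}
Op 8: tick 2 -> clock=8. purged={d.com}
Op 9: insert d.com -> 10.0.0.2 (expiry=8+5=13). clock=8
Op 10: tick 3 -> clock=11.
Op 11: tick 2 -> clock=13. purged={d.com}
Op 12: insert e.com -> 10.0.0.2 (expiry=13+2=15). clock=13
Op 13: insert c.com -> 10.0.0.1 (expiry=13+3=16). clock=13
Op 14: tick 3 -> clock=16. purged={c.com,e.com}
Op 15: tick 1 -> clock=17.
lookup d.com: not in cache (expired or never inserted)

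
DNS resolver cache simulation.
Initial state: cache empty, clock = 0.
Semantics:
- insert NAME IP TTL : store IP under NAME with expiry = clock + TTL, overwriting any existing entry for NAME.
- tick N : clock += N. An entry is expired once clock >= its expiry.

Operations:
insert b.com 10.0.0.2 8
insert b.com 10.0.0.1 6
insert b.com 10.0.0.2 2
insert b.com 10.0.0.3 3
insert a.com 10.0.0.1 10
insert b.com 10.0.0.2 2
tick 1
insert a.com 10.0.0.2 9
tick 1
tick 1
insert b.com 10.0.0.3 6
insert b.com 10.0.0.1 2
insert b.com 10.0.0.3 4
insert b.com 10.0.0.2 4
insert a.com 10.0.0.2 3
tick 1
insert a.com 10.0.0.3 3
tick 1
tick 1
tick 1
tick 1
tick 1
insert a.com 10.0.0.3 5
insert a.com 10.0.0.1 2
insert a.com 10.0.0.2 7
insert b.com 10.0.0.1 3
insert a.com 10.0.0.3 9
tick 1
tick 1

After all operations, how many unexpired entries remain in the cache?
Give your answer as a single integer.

Answer: 2

Derivation:
Op 1: insert b.com -> 10.0.0.2 (expiry=0+8=8). clock=0
Op 2: insert b.com -> 10.0.0.1 (expiry=0+6=6). clock=0
Op 3: insert b.com -> 10.0.0.2 (expiry=0+2=2). clock=0
Op 4: insert b.com -> 10.0.0.3 (expiry=0+3=3). clock=0
Op 5: insert a.com -> 10.0.0.1 (expiry=0+10=10). clock=0
Op 6: insert b.com -> 10.0.0.2 (expiry=0+2=2). clock=0
Op 7: tick 1 -> clock=1.
Op 8: insert a.com -> 10.0.0.2 (expiry=1+9=10). clock=1
Op 9: tick 1 -> clock=2. purged={b.com}
Op 10: tick 1 -> clock=3.
Op 11: insert b.com -> 10.0.0.3 (expiry=3+6=9). clock=3
Op 12: insert b.com -> 10.0.0.1 (expiry=3+2=5). clock=3
Op 13: insert b.com -> 10.0.0.3 (expiry=3+4=7). clock=3
Op 14: insert b.com -> 10.0.0.2 (expiry=3+4=7). clock=3
Op 15: insert a.com -> 10.0.0.2 (expiry=3+3=6). clock=3
Op 16: tick 1 -> clock=4.
Op 17: insert a.com -> 10.0.0.3 (expiry=4+3=7). clock=4
Op 18: tick 1 -> clock=5.
Op 19: tick 1 -> clock=6.
Op 20: tick 1 -> clock=7. purged={a.com,b.com}
Op 21: tick 1 -> clock=8.
Op 22: tick 1 -> clock=9.
Op 23: insert a.com -> 10.0.0.3 (expiry=9+5=14). clock=9
Op 24: insert a.com -> 10.0.0.1 (expiry=9+2=11). clock=9
Op 25: insert a.com -> 10.0.0.2 (expiry=9+7=16). clock=9
Op 26: insert b.com -> 10.0.0.1 (expiry=9+3=12). clock=9
Op 27: insert a.com -> 10.0.0.3 (expiry=9+9=18). clock=9
Op 28: tick 1 -> clock=10.
Op 29: tick 1 -> clock=11.
Final cache (unexpired): {a.com,b.com} -> size=2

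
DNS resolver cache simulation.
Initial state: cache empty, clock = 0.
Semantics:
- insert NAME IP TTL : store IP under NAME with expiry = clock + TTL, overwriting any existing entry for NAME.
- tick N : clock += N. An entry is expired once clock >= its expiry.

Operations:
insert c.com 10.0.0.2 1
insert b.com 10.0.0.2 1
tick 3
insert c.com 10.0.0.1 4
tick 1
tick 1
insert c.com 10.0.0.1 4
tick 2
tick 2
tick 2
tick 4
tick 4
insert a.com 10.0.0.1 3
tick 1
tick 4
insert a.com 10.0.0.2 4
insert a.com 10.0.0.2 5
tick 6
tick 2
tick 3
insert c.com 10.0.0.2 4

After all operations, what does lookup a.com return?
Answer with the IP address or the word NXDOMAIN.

Answer: NXDOMAIN

Derivation:
Op 1: insert c.com -> 10.0.0.2 (expiry=0+1=1). clock=0
Op 2: insert b.com -> 10.0.0.2 (expiry=0+1=1). clock=0
Op 3: tick 3 -> clock=3. purged={b.com,c.com}
Op 4: insert c.com -> 10.0.0.1 (expiry=3+4=7). clock=3
Op 5: tick 1 -> clock=4.
Op 6: tick 1 -> clock=5.
Op 7: insert c.com -> 10.0.0.1 (expiry=5+4=9). clock=5
Op 8: tick 2 -> clock=7.
Op 9: tick 2 -> clock=9. purged={c.com}
Op 10: tick 2 -> clock=11.
Op 11: tick 4 -> clock=15.
Op 12: tick 4 -> clock=19.
Op 13: insert a.com -> 10.0.0.1 (expiry=19+3=22). clock=19
Op 14: tick 1 -> clock=20.
Op 15: tick 4 -> clock=24. purged={a.com}
Op 16: insert a.com -> 10.0.0.2 (expiry=24+4=28). clock=24
Op 17: insert a.com -> 10.0.0.2 (expiry=24+5=29). clock=24
Op 18: tick 6 -> clock=30. purged={a.com}
Op 19: tick 2 -> clock=32.
Op 20: tick 3 -> clock=35.
Op 21: insert c.com -> 10.0.0.2 (expiry=35+4=39). clock=35
lookup a.com: not in cache (expired or never inserted)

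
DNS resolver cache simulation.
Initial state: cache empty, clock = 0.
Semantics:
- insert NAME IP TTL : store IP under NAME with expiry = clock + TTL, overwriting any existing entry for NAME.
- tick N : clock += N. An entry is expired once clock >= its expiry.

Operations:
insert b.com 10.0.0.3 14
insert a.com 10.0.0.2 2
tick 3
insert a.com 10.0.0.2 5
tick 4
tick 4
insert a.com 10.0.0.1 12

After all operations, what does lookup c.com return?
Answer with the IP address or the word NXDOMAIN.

Op 1: insert b.com -> 10.0.0.3 (expiry=0+14=14). clock=0
Op 2: insert a.com -> 10.0.0.2 (expiry=0+2=2). clock=0
Op 3: tick 3 -> clock=3. purged={a.com}
Op 4: insert a.com -> 10.0.0.2 (expiry=3+5=8). clock=3
Op 5: tick 4 -> clock=7.
Op 6: tick 4 -> clock=11. purged={a.com}
Op 7: insert a.com -> 10.0.0.1 (expiry=11+12=23). clock=11
lookup c.com: not in cache (expired or never inserted)

Answer: NXDOMAIN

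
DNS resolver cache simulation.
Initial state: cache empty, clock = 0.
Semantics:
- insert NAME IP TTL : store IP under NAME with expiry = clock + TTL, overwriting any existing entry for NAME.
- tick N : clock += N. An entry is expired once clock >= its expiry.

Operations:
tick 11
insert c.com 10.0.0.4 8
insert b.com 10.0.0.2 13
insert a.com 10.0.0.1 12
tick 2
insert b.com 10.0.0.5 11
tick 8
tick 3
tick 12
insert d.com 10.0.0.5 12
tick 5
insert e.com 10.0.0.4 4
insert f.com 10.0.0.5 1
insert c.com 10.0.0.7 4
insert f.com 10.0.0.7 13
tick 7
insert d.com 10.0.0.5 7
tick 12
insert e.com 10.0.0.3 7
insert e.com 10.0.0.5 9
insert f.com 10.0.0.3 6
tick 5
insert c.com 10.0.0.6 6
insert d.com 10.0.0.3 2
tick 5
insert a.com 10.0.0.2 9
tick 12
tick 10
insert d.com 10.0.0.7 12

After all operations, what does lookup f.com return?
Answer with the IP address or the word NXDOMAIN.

Op 1: tick 11 -> clock=11.
Op 2: insert c.com -> 10.0.0.4 (expiry=11+8=19). clock=11
Op 3: insert b.com -> 10.0.0.2 (expiry=11+13=24). clock=11
Op 4: insert a.com -> 10.0.0.1 (expiry=11+12=23). clock=11
Op 5: tick 2 -> clock=13.
Op 6: insert b.com -> 10.0.0.5 (expiry=13+11=24). clock=13
Op 7: tick 8 -> clock=21. purged={c.com}
Op 8: tick 3 -> clock=24. purged={a.com,b.com}
Op 9: tick 12 -> clock=36.
Op 10: insert d.com -> 10.0.0.5 (expiry=36+12=48). clock=36
Op 11: tick 5 -> clock=41.
Op 12: insert e.com -> 10.0.0.4 (expiry=41+4=45). clock=41
Op 13: insert f.com -> 10.0.0.5 (expiry=41+1=42). clock=41
Op 14: insert c.com -> 10.0.0.7 (expiry=41+4=45). clock=41
Op 15: insert f.com -> 10.0.0.7 (expiry=41+13=54). clock=41
Op 16: tick 7 -> clock=48. purged={c.com,d.com,e.com}
Op 17: insert d.com -> 10.0.0.5 (expiry=48+7=55). clock=48
Op 18: tick 12 -> clock=60. purged={d.com,f.com}
Op 19: insert e.com -> 10.0.0.3 (expiry=60+7=67). clock=60
Op 20: insert e.com -> 10.0.0.5 (expiry=60+9=69). clock=60
Op 21: insert f.com -> 10.0.0.3 (expiry=60+6=66). clock=60
Op 22: tick 5 -> clock=65.
Op 23: insert c.com -> 10.0.0.6 (expiry=65+6=71). clock=65
Op 24: insert d.com -> 10.0.0.3 (expiry=65+2=67). clock=65
Op 25: tick 5 -> clock=70. purged={d.com,e.com,f.com}
Op 26: insert a.com -> 10.0.0.2 (expiry=70+9=79). clock=70
Op 27: tick 12 -> clock=82. purged={a.com,c.com}
Op 28: tick 10 -> clock=92.
Op 29: insert d.com -> 10.0.0.7 (expiry=92+12=104). clock=92
lookup f.com: not in cache (expired or never inserted)

Answer: NXDOMAIN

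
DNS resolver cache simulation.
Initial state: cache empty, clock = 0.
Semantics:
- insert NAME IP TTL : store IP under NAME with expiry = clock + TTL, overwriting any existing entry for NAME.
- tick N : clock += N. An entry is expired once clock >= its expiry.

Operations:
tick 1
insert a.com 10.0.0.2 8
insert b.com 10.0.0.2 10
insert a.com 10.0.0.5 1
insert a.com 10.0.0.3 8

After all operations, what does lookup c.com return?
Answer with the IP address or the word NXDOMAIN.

Answer: NXDOMAIN

Derivation:
Op 1: tick 1 -> clock=1.
Op 2: insert a.com -> 10.0.0.2 (expiry=1+8=9). clock=1
Op 3: insert b.com -> 10.0.0.2 (expiry=1+10=11). clock=1
Op 4: insert a.com -> 10.0.0.5 (expiry=1+1=2). clock=1
Op 5: insert a.com -> 10.0.0.3 (expiry=1+8=9). clock=1
lookup c.com: not in cache (expired or never inserted)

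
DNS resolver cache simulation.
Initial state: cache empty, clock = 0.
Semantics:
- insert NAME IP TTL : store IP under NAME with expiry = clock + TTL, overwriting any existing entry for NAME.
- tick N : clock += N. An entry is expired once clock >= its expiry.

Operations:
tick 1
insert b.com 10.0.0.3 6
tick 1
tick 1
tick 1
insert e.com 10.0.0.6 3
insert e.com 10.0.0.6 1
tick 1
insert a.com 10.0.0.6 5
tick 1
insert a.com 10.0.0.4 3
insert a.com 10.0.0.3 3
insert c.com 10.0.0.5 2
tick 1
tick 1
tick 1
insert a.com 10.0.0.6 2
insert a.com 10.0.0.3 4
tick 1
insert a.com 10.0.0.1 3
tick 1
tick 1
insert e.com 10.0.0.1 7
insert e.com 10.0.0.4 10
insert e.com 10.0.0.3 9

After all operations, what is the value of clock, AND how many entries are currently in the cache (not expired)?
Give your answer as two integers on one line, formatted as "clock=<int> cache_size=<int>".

Op 1: tick 1 -> clock=1.
Op 2: insert b.com -> 10.0.0.3 (expiry=1+6=7). clock=1
Op 3: tick 1 -> clock=2.
Op 4: tick 1 -> clock=3.
Op 5: tick 1 -> clock=4.
Op 6: insert e.com -> 10.0.0.6 (expiry=4+3=7). clock=4
Op 7: insert e.com -> 10.0.0.6 (expiry=4+1=5). clock=4
Op 8: tick 1 -> clock=5. purged={e.com}
Op 9: insert a.com -> 10.0.0.6 (expiry=5+5=10). clock=5
Op 10: tick 1 -> clock=6.
Op 11: insert a.com -> 10.0.0.4 (expiry=6+3=9). clock=6
Op 12: insert a.com -> 10.0.0.3 (expiry=6+3=9). clock=6
Op 13: insert c.com -> 10.0.0.5 (expiry=6+2=8). clock=6
Op 14: tick 1 -> clock=7. purged={b.com}
Op 15: tick 1 -> clock=8. purged={c.com}
Op 16: tick 1 -> clock=9. purged={a.com}
Op 17: insert a.com -> 10.0.0.6 (expiry=9+2=11). clock=9
Op 18: insert a.com -> 10.0.0.3 (expiry=9+4=13). clock=9
Op 19: tick 1 -> clock=10.
Op 20: insert a.com -> 10.0.0.1 (expiry=10+3=13). clock=10
Op 21: tick 1 -> clock=11.
Op 22: tick 1 -> clock=12.
Op 23: insert e.com -> 10.0.0.1 (expiry=12+7=19). clock=12
Op 24: insert e.com -> 10.0.0.4 (expiry=12+10=22). clock=12
Op 25: insert e.com -> 10.0.0.3 (expiry=12+9=21). clock=12
Final clock = 12
Final cache (unexpired): {a.com,e.com} -> size=2

Answer: clock=12 cache_size=2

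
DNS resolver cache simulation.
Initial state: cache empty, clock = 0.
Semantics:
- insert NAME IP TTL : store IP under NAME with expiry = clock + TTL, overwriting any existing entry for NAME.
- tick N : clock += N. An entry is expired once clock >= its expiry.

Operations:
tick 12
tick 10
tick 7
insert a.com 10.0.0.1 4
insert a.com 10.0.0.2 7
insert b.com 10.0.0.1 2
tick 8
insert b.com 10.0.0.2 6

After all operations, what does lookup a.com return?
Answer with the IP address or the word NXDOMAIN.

Op 1: tick 12 -> clock=12.
Op 2: tick 10 -> clock=22.
Op 3: tick 7 -> clock=29.
Op 4: insert a.com -> 10.0.0.1 (expiry=29+4=33). clock=29
Op 5: insert a.com -> 10.0.0.2 (expiry=29+7=36). clock=29
Op 6: insert b.com -> 10.0.0.1 (expiry=29+2=31). clock=29
Op 7: tick 8 -> clock=37. purged={a.com,b.com}
Op 8: insert b.com -> 10.0.0.2 (expiry=37+6=43). clock=37
lookup a.com: not in cache (expired or never inserted)

Answer: NXDOMAIN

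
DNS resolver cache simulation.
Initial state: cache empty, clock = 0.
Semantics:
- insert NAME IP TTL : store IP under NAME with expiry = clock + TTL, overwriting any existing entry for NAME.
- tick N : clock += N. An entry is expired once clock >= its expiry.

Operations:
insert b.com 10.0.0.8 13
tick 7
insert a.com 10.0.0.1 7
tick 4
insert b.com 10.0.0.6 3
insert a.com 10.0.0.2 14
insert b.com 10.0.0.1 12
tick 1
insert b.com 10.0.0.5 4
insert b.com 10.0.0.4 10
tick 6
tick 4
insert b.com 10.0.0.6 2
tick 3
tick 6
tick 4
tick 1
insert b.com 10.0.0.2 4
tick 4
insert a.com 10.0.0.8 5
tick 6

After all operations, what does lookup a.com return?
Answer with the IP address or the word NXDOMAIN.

Answer: NXDOMAIN

Derivation:
Op 1: insert b.com -> 10.0.0.8 (expiry=0+13=13). clock=0
Op 2: tick 7 -> clock=7.
Op 3: insert a.com -> 10.0.0.1 (expiry=7+7=14). clock=7
Op 4: tick 4 -> clock=11.
Op 5: insert b.com -> 10.0.0.6 (expiry=11+3=14). clock=11
Op 6: insert a.com -> 10.0.0.2 (expiry=11+14=25). clock=11
Op 7: insert b.com -> 10.0.0.1 (expiry=11+12=23). clock=11
Op 8: tick 1 -> clock=12.
Op 9: insert b.com -> 10.0.0.5 (expiry=12+4=16). clock=12
Op 10: insert b.com -> 10.0.0.4 (expiry=12+10=22). clock=12
Op 11: tick 6 -> clock=18.
Op 12: tick 4 -> clock=22. purged={b.com}
Op 13: insert b.com -> 10.0.0.6 (expiry=22+2=24). clock=22
Op 14: tick 3 -> clock=25. purged={a.com,b.com}
Op 15: tick 6 -> clock=31.
Op 16: tick 4 -> clock=35.
Op 17: tick 1 -> clock=36.
Op 18: insert b.com -> 10.0.0.2 (expiry=36+4=40). clock=36
Op 19: tick 4 -> clock=40. purged={b.com}
Op 20: insert a.com -> 10.0.0.8 (expiry=40+5=45). clock=40
Op 21: tick 6 -> clock=46. purged={a.com}
lookup a.com: not in cache (expired or never inserted)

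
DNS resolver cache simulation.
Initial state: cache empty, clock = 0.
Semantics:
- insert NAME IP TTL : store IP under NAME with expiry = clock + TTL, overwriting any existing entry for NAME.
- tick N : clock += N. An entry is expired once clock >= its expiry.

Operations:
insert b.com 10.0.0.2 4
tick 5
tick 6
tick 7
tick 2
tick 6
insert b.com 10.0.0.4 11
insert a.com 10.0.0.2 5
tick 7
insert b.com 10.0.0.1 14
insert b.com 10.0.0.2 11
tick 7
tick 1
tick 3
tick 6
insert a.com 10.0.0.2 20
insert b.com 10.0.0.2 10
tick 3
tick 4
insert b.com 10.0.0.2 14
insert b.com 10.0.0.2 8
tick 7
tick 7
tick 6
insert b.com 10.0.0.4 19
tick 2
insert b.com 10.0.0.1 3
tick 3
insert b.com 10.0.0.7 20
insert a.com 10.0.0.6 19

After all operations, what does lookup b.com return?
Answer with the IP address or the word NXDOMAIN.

Op 1: insert b.com -> 10.0.0.2 (expiry=0+4=4). clock=0
Op 2: tick 5 -> clock=5. purged={b.com}
Op 3: tick 6 -> clock=11.
Op 4: tick 7 -> clock=18.
Op 5: tick 2 -> clock=20.
Op 6: tick 6 -> clock=26.
Op 7: insert b.com -> 10.0.0.4 (expiry=26+11=37). clock=26
Op 8: insert a.com -> 10.0.0.2 (expiry=26+5=31). clock=26
Op 9: tick 7 -> clock=33. purged={a.com}
Op 10: insert b.com -> 10.0.0.1 (expiry=33+14=47). clock=33
Op 11: insert b.com -> 10.0.0.2 (expiry=33+11=44). clock=33
Op 12: tick 7 -> clock=40.
Op 13: tick 1 -> clock=41.
Op 14: tick 3 -> clock=44. purged={b.com}
Op 15: tick 6 -> clock=50.
Op 16: insert a.com -> 10.0.0.2 (expiry=50+20=70). clock=50
Op 17: insert b.com -> 10.0.0.2 (expiry=50+10=60). clock=50
Op 18: tick 3 -> clock=53.
Op 19: tick 4 -> clock=57.
Op 20: insert b.com -> 10.0.0.2 (expiry=57+14=71). clock=57
Op 21: insert b.com -> 10.0.0.2 (expiry=57+8=65). clock=57
Op 22: tick 7 -> clock=64.
Op 23: tick 7 -> clock=71. purged={a.com,b.com}
Op 24: tick 6 -> clock=77.
Op 25: insert b.com -> 10.0.0.4 (expiry=77+19=96). clock=77
Op 26: tick 2 -> clock=79.
Op 27: insert b.com -> 10.0.0.1 (expiry=79+3=82). clock=79
Op 28: tick 3 -> clock=82. purged={b.com}
Op 29: insert b.com -> 10.0.0.7 (expiry=82+20=102). clock=82
Op 30: insert a.com -> 10.0.0.6 (expiry=82+19=101). clock=82
lookup b.com: present, ip=10.0.0.7 expiry=102 > clock=82

Answer: 10.0.0.7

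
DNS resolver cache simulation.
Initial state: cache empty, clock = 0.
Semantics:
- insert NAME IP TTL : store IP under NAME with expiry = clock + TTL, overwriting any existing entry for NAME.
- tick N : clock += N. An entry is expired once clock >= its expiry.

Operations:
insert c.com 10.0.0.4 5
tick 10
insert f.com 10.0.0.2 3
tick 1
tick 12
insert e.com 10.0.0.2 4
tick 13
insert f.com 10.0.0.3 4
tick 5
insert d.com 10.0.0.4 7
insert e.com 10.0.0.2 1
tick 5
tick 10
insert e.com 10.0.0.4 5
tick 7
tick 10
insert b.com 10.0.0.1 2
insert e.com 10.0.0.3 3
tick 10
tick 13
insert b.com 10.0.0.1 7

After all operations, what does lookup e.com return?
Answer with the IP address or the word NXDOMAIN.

Op 1: insert c.com -> 10.0.0.4 (expiry=0+5=5). clock=0
Op 2: tick 10 -> clock=10. purged={c.com}
Op 3: insert f.com -> 10.0.0.2 (expiry=10+3=13). clock=10
Op 4: tick 1 -> clock=11.
Op 5: tick 12 -> clock=23. purged={f.com}
Op 6: insert e.com -> 10.0.0.2 (expiry=23+4=27). clock=23
Op 7: tick 13 -> clock=36. purged={e.com}
Op 8: insert f.com -> 10.0.0.3 (expiry=36+4=40). clock=36
Op 9: tick 5 -> clock=41. purged={f.com}
Op 10: insert d.com -> 10.0.0.4 (expiry=41+7=48). clock=41
Op 11: insert e.com -> 10.0.0.2 (expiry=41+1=42). clock=41
Op 12: tick 5 -> clock=46. purged={e.com}
Op 13: tick 10 -> clock=56. purged={d.com}
Op 14: insert e.com -> 10.0.0.4 (expiry=56+5=61). clock=56
Op 15: tick 7 -> clock=63. purged={e.com}
Op 16: tick 10 -> clock=73.
Op 17: insert b.com -> 10.0.0.1 (expiry=73+2=75). clock=73
Op 18: insert e.com -> 10.0.0.3 (expiry=73+3=76). clock=73
Op 19: tick 10 -> clock=83. purged={b.com,e.com}
Op 20: tick 13 -> clock=96.
Op 21: insert b.com -> 10.0.0.1 (expiry=96+7=103). clock=96
lookup e.com: not in cache (expired or never inserted)

Answer: NXDOMAIN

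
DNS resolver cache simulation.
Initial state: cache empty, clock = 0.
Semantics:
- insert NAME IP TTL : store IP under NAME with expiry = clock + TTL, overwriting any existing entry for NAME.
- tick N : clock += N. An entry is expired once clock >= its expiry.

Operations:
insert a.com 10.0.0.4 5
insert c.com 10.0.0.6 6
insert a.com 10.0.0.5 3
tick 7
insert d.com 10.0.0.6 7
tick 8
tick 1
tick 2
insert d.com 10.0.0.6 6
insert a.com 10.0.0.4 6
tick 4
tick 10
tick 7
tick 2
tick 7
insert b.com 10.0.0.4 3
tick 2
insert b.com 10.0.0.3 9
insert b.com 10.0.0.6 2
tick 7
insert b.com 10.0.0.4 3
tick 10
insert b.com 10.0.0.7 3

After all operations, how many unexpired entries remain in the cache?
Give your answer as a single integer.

Answer: 1

Derivation:
Op 1: insert a.com -> 10.0.0.4 (expiry=0+5=5). clock=0
Op 2: insert c.com -> 10.0.0.6 (expiry=0+6=6). clock=0
Op 3: insert a.com -> 10.0.0.5 (expiry=0+3=3). clock=0
Op 4: tick 7 -> clock=7. purged={a.com,c.com}
Op 5: insert d.com -> 10.0.0.6 (expiry=7+7=14). clock=7
Op 6: tick 8 -> clock=15. purged={d.com}
Op 7: tick 1 -> clock=16.
Op 8: tick 2 -> clock=18.
Op 9: insert d.com -> 10.0.0.6 (expiry=18+6=24). clock=18
Op 10: insert a.com -> 10.0.0.4 (expiry=18+6=24). clock=18
Op 11: tick 4 -> clock=22.
Op 12: tick 10 -> clock=32. purged={a.com,d.com}
Op 13: tick 7 -> clock=39.
Op 14: tick 2 -> clock=41.
Op 15: tick 7 -> clock=48.
Op 16: insert b.com -> 10.0.0.4 (expiry=48+3=51). clock=48
Op 17: tick 2 -> clock=50.
Op 18: insert b.com -> 10.0.0.3 (expiry=50+9=59). clock=50
Op 19: insert b.com -> 10.0.0.6 (expiry=50+2=52). clock=50
Op 20: tick 7 -> clock=57. purged={b.com}
Op 21: insert b.com -> 10.0.0.4 (expiry=57+3=60). clock=57
Op 22: tick 10 -> clock=67. purged={b.com}
Op 23: insert b.com -> 10.0.0.7 (expiry=67+3=70). clock=67
Final cache (unexpired): {b.com} -> size=1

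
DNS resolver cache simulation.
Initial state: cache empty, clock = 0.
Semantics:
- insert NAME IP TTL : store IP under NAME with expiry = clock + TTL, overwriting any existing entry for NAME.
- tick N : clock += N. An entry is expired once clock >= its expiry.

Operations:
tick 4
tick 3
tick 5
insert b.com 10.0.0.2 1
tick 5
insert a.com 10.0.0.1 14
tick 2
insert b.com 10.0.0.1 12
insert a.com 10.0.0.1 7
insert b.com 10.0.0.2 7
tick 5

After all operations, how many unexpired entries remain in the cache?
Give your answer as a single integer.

Op 1: tick 4 -> clock=4.
Op 2: tick 3 -> clock=7.
Op 3: tick 5 -> clock=12.
Op 4: insert b.com -> 10.0.0.2 (expiry=12+1=13). clock=12
Op 5: tick 5 -> clock=17. purged={b.com}
Op 6: insert a.com -> 10.0.0.1 (expiry=17+14=31). clock=17
Op 7: tick 2 -> clock=19.
Op 8: insert b.com -> 10.0.0.1 (expiry=19+12=31). clock=19
Op 9: insert a.com -> 10.0.0.1 (expiry=19+7=26). clock=19
Op 10: insert b.com -> 10.0.0.2 (expiry=19+7=26). clock=19
Op 11: tick 5 -> clock=24.
Final cache (unexpired): {a.com,b.com} -> size=2

Answer: 2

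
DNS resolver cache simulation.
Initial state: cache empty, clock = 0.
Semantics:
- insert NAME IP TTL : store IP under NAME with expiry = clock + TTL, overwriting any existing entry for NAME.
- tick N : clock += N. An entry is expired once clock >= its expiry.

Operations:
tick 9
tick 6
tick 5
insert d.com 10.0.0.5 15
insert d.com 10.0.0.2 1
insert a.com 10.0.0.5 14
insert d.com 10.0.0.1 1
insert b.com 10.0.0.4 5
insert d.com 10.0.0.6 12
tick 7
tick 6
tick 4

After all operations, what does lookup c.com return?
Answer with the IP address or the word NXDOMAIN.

Op 1: tick 9 -> clock=9.
Op 2: tick 6 -> clock=15.
Op 3: tick 5 -> clock=20.
Op 4: insert d.com -> 10.0.0.5 (expiry=20+15=35). clock=20
Op 5: insert d.com -> 10.0.0.2 (expiry=20+1=21). clock=20
Op 6: insert a.com -> 10.0.0.5 (expiry=20+14=34). clock=20
Op 7: insert d.com -> 10.0.0.1 (expiry=20+1=21). clock=20
Op 8: insert b.com -> 10.0.0.4 (expiry=20+5=25). clock=20
Op 9: insert d.com -> 10.0.0.6 (expiry=20+12=32). clock=20
Op 10: tick 7 -> clock=27. purged={b.com}
Op 11: tick 6 -> clock=33. purged={d.com}
Op 12: tick 4 -> clock=37. purged={a.com}
lookup c.com: not in cache (expired or never inserted)

Answer: NXDOMAIN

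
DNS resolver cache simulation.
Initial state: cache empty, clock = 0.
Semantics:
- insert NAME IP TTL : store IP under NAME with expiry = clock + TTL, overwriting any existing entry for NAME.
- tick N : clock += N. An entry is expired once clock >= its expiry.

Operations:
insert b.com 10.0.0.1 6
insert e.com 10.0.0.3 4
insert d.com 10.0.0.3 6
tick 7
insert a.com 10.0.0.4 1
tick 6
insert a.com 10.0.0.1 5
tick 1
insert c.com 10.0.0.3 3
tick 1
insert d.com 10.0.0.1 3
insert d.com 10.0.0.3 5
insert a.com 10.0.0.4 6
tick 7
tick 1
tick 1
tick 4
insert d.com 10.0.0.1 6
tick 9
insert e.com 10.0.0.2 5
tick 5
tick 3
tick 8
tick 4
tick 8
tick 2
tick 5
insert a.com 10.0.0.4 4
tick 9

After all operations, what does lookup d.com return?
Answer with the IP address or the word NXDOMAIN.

Op 1: insert b.com -> 10.0.0.1 (expiry=0+6=6). clock=0
Op 2: insert e.com -> 10.0.0.3 (expiry=0+4=4). clock=0
Op 3: insert d.com -> 10.0.0.3 (expiry=0+6=6). clock=0
Op 4: tick 7 -> clock=7. purged={b.com,d.com,e.com}
Op 5: insert a.com -> 10.0.0.4 (expiry=7+1=8). clock=7
Op 6: tick 6 -> clock=13. purged={a.com}
Op 7: insert a.com -> 10.0.0.1 (expiry=13+5=18). clock=13
Op 8: tick 1 -> clock=14.
Op 9: insert c.com -> 10.0.0.3 (expiry=14+3=17). clock=14
Op 10: tick 1 -> clock=15.
Op 11: insert d.com -> 10.0.0.1 (expiry=15+3=18). clock=15
Op 12: insert d.com -> 10.0.0.3 (expiry=15+5=20). clock=15
Op 13: insert a.com -> 10.0.0.4 (expiry=15+6=21). clock=15
Op 14: tick 7 -> clock=22. purged={a.com,c.com,d.com}
Op 15: tick 1 -> clock=23.
Op 16: tick 1 -> clock=24.
Op 17: tick 4 -> clock=28.
Op 18: insert d.com -> 10.0.0.1 (expiry=28+6=34). clock=28
Op 19: tick 9 -> clock=37. purged={d.com}
Op 20: insert e.com -> 10.0.0.2 (expiry=37+5=42). clock=37
Op 21: tick 5 -> clock=42. purged={e.com}
Op 22: tick 3 -> clock=45.
Op 23: tick 8 -> clock=53.
Op 24: tick 4 -> clock=57.
Op 25: tick 8 -> clock=65.
Op 26: tick 2 -> clock=67.
Op 27: tick 5 -> clock=72.
Op 28: insert a.com -> 10.0.0.4 (expiry=72+4=76). clock=72
Op 29: tick 9 -> clock=81. purged={a.com}
lookup d.com: not in cache (expired or never inserted)

Answer: NXDOMAIN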